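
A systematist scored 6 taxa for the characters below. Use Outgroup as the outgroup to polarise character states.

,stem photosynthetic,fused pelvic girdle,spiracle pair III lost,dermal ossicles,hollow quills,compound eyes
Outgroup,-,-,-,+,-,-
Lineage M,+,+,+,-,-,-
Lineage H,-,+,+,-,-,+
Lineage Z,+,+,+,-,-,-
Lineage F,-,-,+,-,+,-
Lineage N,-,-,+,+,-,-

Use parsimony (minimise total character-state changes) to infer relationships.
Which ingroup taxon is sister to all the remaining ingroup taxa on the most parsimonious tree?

Character polarity is set by the outgroup: the derived state is whichever differs from the outgroup's state, so for dermal ossicles the derived state is '-', and for the remaining characters it is '+'.
stem photosynthetic (derived state '+') is shared by Lineage M and Lineage Z — a synapomorphy uniting that clade.
fused pelvic girdle: derived state '+' in Lineage H, Lineage M, and Lineage Z only — synapomorphy for {Lineage H, Lineage M, Lineage Z}.
All ingroup taxa share the derived state '+' for spiracle pair III lost; it defines the ingroup but does not resolve relationships within it.
dermal ossicles (derived state '-') is shared by Lineage F, Lineage H, Lineage M, and Lineage Z — a synapomorphy uniting that clade.
hollow quills (derived state '+') is unique to Lineage F (autapomorphy; uninformative for grouping).
compound eyes (derived state '+') is unique to Lineage H (autapomorphy; uninformative for grouping).
Most parsimonious ingroup topology: ((((Lineage M,Lineage Z),Lineage H),Lineage F),Lineage N).
Lineage N is sister to the clade containing all other ingroup taxa, so it is the earliest-diverging (most basal) ingroup lineage.

Lineage N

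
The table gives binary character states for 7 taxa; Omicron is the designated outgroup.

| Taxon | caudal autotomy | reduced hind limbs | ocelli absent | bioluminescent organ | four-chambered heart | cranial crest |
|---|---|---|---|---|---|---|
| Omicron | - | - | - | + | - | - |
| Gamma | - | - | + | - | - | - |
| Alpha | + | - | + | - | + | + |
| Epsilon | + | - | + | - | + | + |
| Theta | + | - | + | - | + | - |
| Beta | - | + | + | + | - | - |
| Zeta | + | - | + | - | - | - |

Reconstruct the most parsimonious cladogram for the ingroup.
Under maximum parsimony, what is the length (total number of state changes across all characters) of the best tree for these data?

Character polarity is set by the outgroup: the derived state is whichever differs from the outgroup's state, so for bioluminescent organ the derived state is '-', and for the remaining characters it is '+'.
Only Alpha, Epsilon, Theta, and Zeta show the derived state '+' for caudal autotomy, supporting them as a clade.
reduced hind limbs: derived state '+' in Beta only — an autapomorphy, so it tells us nothing about relationships among taxa.
All ingroup taxa share the derived state '+' for ocelli absent; it defines the ingroup but does not resolve relationships within it.
bioluminescent organ: derived state '-' in Alpha, Epsilon, Gamma, Theta, and Zeta only — synapomorphy for {Alpha, Epsilon, Gamma, Theta, Zeta}.
four-chambered heart: derived state '+' in Alpha, Epsilon, and Theta only — synapomorphy for {Alpha, Epsilon, Theta}.
Only Alpha and Epsilon show the derived state '+' for cranial crest, supporting them as a clade.
Most parsimonious ingroup topology: ((Gamma,(((Alpha,Epsilon),Theta),Zeta)),Beta).
Changes per character on this tree: caudal autotomy: 1; reduced hind limbs: 1; ocelli absent: 1; bioluminescent organ: 1; four-chambered heart: 1; cranial crest: 1.
Total = 6.

6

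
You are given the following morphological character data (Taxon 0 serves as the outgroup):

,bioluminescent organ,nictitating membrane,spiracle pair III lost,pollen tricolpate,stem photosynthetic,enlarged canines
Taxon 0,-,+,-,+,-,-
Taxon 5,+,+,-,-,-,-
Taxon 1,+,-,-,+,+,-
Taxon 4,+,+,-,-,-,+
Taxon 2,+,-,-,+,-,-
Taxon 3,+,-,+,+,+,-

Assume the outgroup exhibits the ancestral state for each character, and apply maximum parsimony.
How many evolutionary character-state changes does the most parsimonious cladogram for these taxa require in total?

6

Character polarity is set by the outgroup: the derived state is whichever differs from the outgroup's state, so for nictitating membrane, pollen tricolpate the derived state is '-', and for the remaining characters it is '+'.
All ingroup taxa share the derived state '+' for bioluminescent organ; it defines the ingroup but does not resolve relationships within it.
nictitating membrane (derived state '-') is shared by Taxon 1, Taxon 2, and Taxon 3 — a synapomorphy uniting that clade.
spiracle pair III lost (derived state '+') is unique to Taxon 3 (autapomorphy; uninformative for grouping).
pollen tricolpate: derived state '-' in Taxon 4 and Taxon 5 only — synapomorphy for {Taxon 4, Taxon 5}.
stem photosynthetic: derived state '+' in Taxon 1 and Taxon 3 only — synapomorphy for {Taxon 1, Taxon 3}.
enlarged canines (derived state '+') is unique to Taxon 4 (autapomorphy; uninformative for grouping).
Most parsimonious ingroup topology: ((Taxon 5,Taxon 4),((Taxon 1,Taxon 3),Taxon 2)).
Changes per character on this tree: bioluminescent organ: 1; nictitating membrane: 1; spiracle pair III lost: 1; pollen tricolpate: 1; stem photosynthetic: 1; enlarged canines: 1.
Total = 6.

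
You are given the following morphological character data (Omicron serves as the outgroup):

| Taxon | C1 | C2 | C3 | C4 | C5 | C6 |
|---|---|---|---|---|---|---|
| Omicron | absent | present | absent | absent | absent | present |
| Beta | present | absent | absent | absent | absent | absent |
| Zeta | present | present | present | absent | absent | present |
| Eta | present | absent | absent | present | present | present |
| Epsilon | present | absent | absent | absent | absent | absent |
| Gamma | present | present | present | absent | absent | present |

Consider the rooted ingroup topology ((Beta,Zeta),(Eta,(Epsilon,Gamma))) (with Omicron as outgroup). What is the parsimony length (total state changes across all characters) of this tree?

10

Map each character onto ((Beta,Zeta),(Eta,(Epsilon,Gamma))) (rooted by Omicron) and count the minimum state changes it requires (Fitch parsimony):
C1: 1; C2: 3; C3: 2; C4: 1; C5: 1; C6: 2.
Total tree length = 10.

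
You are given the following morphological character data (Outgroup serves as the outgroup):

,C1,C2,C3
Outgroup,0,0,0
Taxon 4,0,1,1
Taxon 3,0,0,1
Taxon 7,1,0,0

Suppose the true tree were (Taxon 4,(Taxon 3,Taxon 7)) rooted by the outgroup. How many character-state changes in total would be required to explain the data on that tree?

4

Map each character onto (Taxon 4,(Taxon 3,Taxon 7)) (rooted by Outgroup) and count the minimum state changes it requires (Fitch parsimony):
C1: 1; C2: 1; C3: 2.
Total tree length = 4.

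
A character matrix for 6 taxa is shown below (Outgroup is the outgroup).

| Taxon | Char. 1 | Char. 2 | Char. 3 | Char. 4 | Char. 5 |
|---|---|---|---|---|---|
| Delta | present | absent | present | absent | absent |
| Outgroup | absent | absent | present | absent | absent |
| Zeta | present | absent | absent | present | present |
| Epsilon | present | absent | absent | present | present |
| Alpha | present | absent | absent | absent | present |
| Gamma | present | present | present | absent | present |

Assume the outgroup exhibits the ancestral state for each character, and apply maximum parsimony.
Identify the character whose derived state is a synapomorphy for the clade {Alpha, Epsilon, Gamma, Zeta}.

Character polarity is set by the outgroup: the derived state is whichever differs from the outgroup's state, so for Char. 3 the derived state is 'absent', and for the remaining characters it is 'present'.
Char. 1 (derived state 'present') is shared by all ingroup taxa — unites the whole ingroup.
Char. 2 (derived state 'present') is unique to Gamma (autapomorphy; uninformative for grouping).
Only Alpha, Epsilon, and Zeta show the derived state 'absent' for Char. 3, supporting them as a clade.
Char. 4: derived state 'present' in Epsilon and Zeta only — synapomorphy for {Epsilon, Zeta}.
Only Alpha, Epsilon, Gamma, and Zeta show the derived state 'present' for Char. 5, supporting them as a clade.
Most parsimonious ingroup topology: ((((Zeta,Epsilon),Alpha),Gamma),Delta).
The clade {Alpha, Epsilon, Gamma, Zeta} is supported by Char. 5: its derived state 'present' occurs in exactly those taxa and in no other taxon (including the outgroup).

Char. 5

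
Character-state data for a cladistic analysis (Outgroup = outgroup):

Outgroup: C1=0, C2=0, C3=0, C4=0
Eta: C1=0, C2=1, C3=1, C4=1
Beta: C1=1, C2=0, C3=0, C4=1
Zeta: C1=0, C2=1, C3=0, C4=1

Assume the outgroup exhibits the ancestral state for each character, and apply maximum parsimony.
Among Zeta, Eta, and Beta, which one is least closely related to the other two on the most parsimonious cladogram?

The outgroup has state '0' for every character, so '1' is the derived state throughout.
C1: derived state '1' in Beta only — an autapomorphy, so it tells us nothing about relationships among taxa.
Only Eta and Zeta show the derived state '1' for C2, supporting them as a clade.
C3: derived state '1' in Eta only — an autapomorphy, so it tells us nothing about relationships among taxa.
All ingroup taxa share the derived state '1' for C4; it defines the ingroup but does not resolve relationships within it.
Most parsimonious ingroup topology: ((Eta,Zeta),Beta).
Eta and Zeta share a more recent common ancestor with each other than either does with Beta, so Beta is the least closely related of the three.

Beta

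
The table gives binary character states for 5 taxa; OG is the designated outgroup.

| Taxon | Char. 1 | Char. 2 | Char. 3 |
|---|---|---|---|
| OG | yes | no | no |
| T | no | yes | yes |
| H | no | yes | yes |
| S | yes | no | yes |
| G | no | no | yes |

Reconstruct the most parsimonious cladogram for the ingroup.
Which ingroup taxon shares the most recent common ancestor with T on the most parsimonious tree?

Character polarity is set by the outgroup: the derived state is whichever differs from the outgroup's state, so for Char. 1 the derived state is 'no', and for the remaining characters it is 'yes'.
Char. 1: derived state 'no' in G, H, and T only — synapomorphy for {G, H, T}.
Only H and T show the derived state 'yes' for Char. 2, supporting them as a clade.
Char. 3 (derived state 'yes') is shared by all ingroup taxa — unites the whole ingroup.
Most parsimonious ingroup topology: (((T,H),G),S).
T and H form a cherry on this tree, so they are sister taxa.

H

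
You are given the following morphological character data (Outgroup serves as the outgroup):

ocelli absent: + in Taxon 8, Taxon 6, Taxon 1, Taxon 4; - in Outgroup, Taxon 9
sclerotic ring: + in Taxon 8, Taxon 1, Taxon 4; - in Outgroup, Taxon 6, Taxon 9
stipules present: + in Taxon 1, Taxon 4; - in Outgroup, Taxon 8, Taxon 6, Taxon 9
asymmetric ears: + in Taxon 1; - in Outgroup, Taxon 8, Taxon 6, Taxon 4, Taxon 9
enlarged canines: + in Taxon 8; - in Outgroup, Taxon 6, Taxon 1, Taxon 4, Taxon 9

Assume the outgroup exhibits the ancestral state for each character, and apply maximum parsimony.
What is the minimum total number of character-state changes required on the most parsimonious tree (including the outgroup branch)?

The outgroup has state '-' for every character, so '+' is the derived state throughout.
ocelli absent (derived state '+') is shared by Taxon 1, Taxon 4, Taxon 6, and Taxon 8 — a synapomorphy uniting that clade.
Only Taxon 1, Taxon 4, and Taxon 8 show the derived state '+' for sclerotic ring, supporting them as a clade.
stipules present: derived state '+' in Taxon 1 and Taxon 4 only — synapomorphy for {Taxon 1, Taxon 4}.
asymmetric ears: derived state '+' in Taxon 1 only — an autapomorphy, so it tells us nothing about relationships among taxa.
enlarged canines: derived state '+' in Taxon 8 only — an autapomorphy, so it tells us nothing about relationships among taxa.
Most parsimonious ingroup topology: (((Taxon 8,(Taxon 1,Taxon 4)),Taxon 6),Taxon 9).
Changes per character on this tree: ocelli absent: 1; sclerotic ring: 1; stipules present: 1; asymmetric ears: 1; enlarged canines: 1.
Total = 5.

5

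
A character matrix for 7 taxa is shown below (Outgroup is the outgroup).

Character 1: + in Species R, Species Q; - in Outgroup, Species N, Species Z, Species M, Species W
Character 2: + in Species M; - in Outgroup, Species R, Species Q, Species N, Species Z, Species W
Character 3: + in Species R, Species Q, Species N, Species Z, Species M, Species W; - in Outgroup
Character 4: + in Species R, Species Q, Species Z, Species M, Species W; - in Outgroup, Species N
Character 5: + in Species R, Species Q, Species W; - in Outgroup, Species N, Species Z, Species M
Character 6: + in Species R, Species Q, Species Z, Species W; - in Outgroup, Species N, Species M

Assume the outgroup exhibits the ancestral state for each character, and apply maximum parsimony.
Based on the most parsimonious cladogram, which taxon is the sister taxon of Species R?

Species Q

The outgroup has state '-' for every character, so '+' is the derived state throughout.
Only Species Q and Species R show the derived state '+' for Character 1, supporting them as a clade.
Character 2: derived state '+' in Species M only — an autapomorphy, so it tells us nothing about relationships among taxa.
Character 3 (derived state '+') is shared by all ingroup taxa — unites the whole ingroup.
Character 4: derived state '+' in Species M, Species Q, Species R, Species W, and Species Z only — synapomorphy for {Species M, Species Q, Species R, Species W, Species Z}.
Character 5: derived state '+' in Species Q, Species R, and Species W only — synapomorphy for {Species Q, Species R, Species W}.
Character 6: derived state '+' in Species Q, Species R, Species W, and Species Z only — synapomorphy for {Species Q, Species R, Species W, Species Z}.
Most parsimonious ingroup topology: (((((Species R,Species Q),Species W),Species Z),Species M),Species N).
Species R and Species Q form a cherry on this tree, so they are sister taxa.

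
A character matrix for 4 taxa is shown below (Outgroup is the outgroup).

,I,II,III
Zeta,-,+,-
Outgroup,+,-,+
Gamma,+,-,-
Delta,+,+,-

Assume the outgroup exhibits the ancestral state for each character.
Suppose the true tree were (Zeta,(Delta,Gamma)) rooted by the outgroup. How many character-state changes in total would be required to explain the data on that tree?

4

Map each character onto (Zeta,(Delta,Gamma)) (rooted by Outgroup) and count the minimum state changes it requires (Fitch parsimony):
I: 1; II: 2; III: 1.
Total tree length = 4.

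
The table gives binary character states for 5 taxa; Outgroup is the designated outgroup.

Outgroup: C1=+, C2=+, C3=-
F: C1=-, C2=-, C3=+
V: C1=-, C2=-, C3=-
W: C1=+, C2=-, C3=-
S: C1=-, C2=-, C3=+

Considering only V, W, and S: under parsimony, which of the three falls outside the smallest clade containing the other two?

Character polarity is set by the outgroup: the derived state is whichever differs from the outgroup's state, so for C1, C2 the derived state is '-', and for the remaining characters it is '+'.
C1 (derived state '-') is shared by F, S, and V — a synapomorphy uniting that clade.
C2 (derived state '-') is shared by all ingroup taxa — unites the whole ingroup.
C3: derived state '+' in F and S only — synapomorphy for {F, S}.
Most parsimonious ingroup topology: (((F,S),V),W).
S and V share a more recent common ancestor with each other than either does with W, so W is the least closely related of the three.

W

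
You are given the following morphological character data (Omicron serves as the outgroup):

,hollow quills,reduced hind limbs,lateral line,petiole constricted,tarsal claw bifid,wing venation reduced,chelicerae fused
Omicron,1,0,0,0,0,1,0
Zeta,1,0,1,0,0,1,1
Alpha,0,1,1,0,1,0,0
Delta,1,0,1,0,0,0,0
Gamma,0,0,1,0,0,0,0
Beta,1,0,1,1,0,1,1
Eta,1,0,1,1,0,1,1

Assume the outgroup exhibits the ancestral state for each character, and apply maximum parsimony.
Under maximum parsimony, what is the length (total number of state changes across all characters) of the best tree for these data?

7

Character polarity is set by the outgroup: the derived state is whichever differs from the outgroup's state, so for hollow quills, wing venation reduced the derived state is '0', and for the remaining characters it is '1'.
Only Alpha and Gamma show the derived state '0' for hollow quills, supporting them as a clade.
reduced hind limbs: derived state '1' in Alpha only — an autapomorphy, so it tells us nothing about relationships among taxa.
lateral line (derived state '1') is shared by all ingroup taxa — unites the whole ingroup.
petiole constricted (derived state '1') is shared by Beta and Eta — a synapomorphy uniting that clade.
tarsal claw bifid (derived state '1') is unique to Alpha (autapomorphy; uninformative for grouping).
wing venation reduced: derived state '0' in Alpha, Delta, and Gamma only — synapomorphy for {Alpha, Delta, Gamma}.
Only Beta, Eta, and Zeta show the derived state '1' for chelicerae fused, supporting them as a clade.
Most parsimonious ingroup topology: ((Zeta,(Beta,Eta)),((Alpha,Gamma),Delta)).
Changes per character on this tree: hollow quills: 1; reduced hind limbs: 1; lateral line: 1; petiole constricted: 1; tarsal claw bifid: 1; wing venation reduced: 1; chelicerae fused: 1.
Total = 7.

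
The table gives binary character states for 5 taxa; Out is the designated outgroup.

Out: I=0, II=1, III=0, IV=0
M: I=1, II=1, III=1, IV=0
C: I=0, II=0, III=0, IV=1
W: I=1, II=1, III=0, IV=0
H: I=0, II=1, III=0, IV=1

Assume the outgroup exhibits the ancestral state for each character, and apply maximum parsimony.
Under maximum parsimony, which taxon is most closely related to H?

Character polarity is set by the outgroup: the derived state is whichever differs from the outgroup's state, so for II the derived state is '0', and for the remaining characters it is '1'.
Only M and W show the derived state '1' for I, supporting them as a clade.
II (derived state '0') is unique to C (autapomorphy; uninformative for grouping).
III (derived state '1') is unique to M (autapomorphy; uninformative for grouping).
IV (derived state '1') is shared by C and H — a synapomorphy uniting that clade.
Most parsimonious ingroup topology: ((M,W),(C,H)).
H and C form a cherry on this tree, so they are sister taxa.

C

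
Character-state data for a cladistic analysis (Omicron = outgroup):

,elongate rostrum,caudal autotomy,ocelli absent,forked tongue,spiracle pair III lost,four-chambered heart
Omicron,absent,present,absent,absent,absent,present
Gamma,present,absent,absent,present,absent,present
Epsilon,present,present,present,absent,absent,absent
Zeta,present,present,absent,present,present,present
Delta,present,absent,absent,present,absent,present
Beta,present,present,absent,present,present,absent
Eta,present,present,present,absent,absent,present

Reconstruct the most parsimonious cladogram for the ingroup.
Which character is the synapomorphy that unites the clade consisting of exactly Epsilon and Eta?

Character polarity is set by the outgroup: the derived state is whichever differs from the outgroup's state, so for caudal autotomy, four-chambered heart the derived state is 'absent', and for the remaining characters it is 'present'.
All ingroup taxa share the derived state 'present' for elongate rostrum; it defines the ingroup but does not resolve relationships within it.
caudal autotomy (derived state 'absent') is shared by Delta and Gamma — a synapomorphy uniting that clade.
ocelli absent: derived state 'present' in Epsilon and Eta only — synapomorphy for {Epsilon, Eta}.
forked tongue (derived state 'present') is shared by Beta, Delta, Gamma, and Zeta — a synapomorphy uniting that clade.
spiracle pair III lost: derived state 'present' in Beta and Zeta only — synapomorphy for {Beta, Zeta}.
four-chambered heart (state 'absent') occurs in Beta and Epsilon but conflicts with the nesting implied by the other characters — most parsimoniously interpreted as homoplasy.
Most parsimonious ingroup topology: (((Gamma,Delta),(Zeta,Beta)),(Epsilon,Eta)).
The clade {Epsilon, Eta} is supported by ocelli absent: its derived state 'present' occurs in exactly those taxa and in no other taxon (including the outgroup).

ocelli absent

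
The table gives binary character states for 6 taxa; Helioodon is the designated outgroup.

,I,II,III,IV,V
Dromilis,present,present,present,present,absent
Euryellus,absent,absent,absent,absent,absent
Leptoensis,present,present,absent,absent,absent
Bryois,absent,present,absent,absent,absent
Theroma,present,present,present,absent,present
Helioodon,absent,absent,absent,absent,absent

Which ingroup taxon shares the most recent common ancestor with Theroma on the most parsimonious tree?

The outgroup has state 'absent' for every character, so 'present' is the derived state throughout.
Only Dromilis, Leptoensis, and Theroma show the derived state 'present' for I, supporting them as a clade.
II (derived state 'present') is shared by Bryois, Dromilis, Leptoensis, and Theroma — a synapomorphy uniting that clade.
III (derived state 'present') is shared by Dromilis and Theroma — a synapomorphy uniting that clade.
IV: derived state 'present' in Dromilis only — an autapomorphy, so it tells us nothing about relationships among taxa.
V: derived state 'present' in Theroma only — an autapomorphy, so it tells us nothing about relationships among taxa.
Most parsimonious ingroup topology: ((((Dromilis,Theroma),Leptoensis),Bryois),Euryellus).
Theroma and Dromilis form a cherry on this tree, so they are sister taxa.

Dromilis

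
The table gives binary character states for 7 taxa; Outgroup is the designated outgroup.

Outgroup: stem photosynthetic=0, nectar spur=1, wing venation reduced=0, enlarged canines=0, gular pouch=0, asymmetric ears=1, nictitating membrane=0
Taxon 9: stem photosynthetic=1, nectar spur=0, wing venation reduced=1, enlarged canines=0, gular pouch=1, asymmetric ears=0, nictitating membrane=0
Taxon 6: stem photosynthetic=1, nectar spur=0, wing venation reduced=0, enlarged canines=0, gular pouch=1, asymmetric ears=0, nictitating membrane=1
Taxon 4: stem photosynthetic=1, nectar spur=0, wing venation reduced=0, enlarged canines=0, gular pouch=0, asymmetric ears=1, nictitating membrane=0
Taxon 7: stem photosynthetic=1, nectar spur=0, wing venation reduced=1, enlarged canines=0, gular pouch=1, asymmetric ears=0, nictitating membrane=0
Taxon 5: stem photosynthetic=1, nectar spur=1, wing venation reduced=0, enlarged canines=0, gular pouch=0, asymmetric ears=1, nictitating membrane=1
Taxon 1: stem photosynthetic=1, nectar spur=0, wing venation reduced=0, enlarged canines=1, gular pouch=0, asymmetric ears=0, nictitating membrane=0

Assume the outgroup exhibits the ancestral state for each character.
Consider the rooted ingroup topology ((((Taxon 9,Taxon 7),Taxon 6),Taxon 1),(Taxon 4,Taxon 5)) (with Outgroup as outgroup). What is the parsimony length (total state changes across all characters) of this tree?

Map each character onto ((((Taxon 9,Taxon 7),Taxon 6),Taxon 1),(Taxon 4,Taxon 5)) (rooted by Outgroup) and count the minimum state changes it requires (Fitch parsimony):
stem photosynthetic: 1; nectar spur: 2; wing venation reduced: 1; enlarged canines: 1; gular pouch: 1; asymmetric ears: 1; nictitating membrane: 2.
Total tree length = 9.

9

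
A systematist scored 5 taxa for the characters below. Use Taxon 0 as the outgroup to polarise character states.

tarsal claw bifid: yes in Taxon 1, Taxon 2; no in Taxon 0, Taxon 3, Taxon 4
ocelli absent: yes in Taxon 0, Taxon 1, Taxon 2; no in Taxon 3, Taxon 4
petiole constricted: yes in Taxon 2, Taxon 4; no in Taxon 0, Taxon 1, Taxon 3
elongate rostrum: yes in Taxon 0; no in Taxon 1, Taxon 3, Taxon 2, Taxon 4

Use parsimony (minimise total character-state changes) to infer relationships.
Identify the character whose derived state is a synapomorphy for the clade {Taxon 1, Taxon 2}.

Character polarity is set by the outgroup: the derived state is whichever differs from the outgroup's state, so for ocelli absent, elongate rostrum the derived state is 'no', and for the remaining characters it is 'yes'.
Only Taxon 1 and Taxon 2 show the derived state 'yes' for tarsal claw bifid, supporting them as a clade.
ocelli absent (derived state 'no') is shared by Taxon 3 and Taxon 4 — a synapomorphy uniting that clade.
petiole constricted groups Taxon 2 and Taxon 4, which is incompatible with the clades supported by the remaining characters; treating it as convergent (homoplasy) costs fewer steps than any alternative tree.
elongate rostrum (derived state 'no') is shared by all ingroup taxa — unites the whole ingroup.
Most parsimonious ingroup topology: ((Taxon 1,Taxon 2),(Taxon 3,Taxon 4)).
The clade {Taxon 1, Taxon 2} is supported by tarsal claw bifid: its derived state 'yes' occurs in exactly those taxa and in no other taxon (including the outgroup).

tarsal claw bifid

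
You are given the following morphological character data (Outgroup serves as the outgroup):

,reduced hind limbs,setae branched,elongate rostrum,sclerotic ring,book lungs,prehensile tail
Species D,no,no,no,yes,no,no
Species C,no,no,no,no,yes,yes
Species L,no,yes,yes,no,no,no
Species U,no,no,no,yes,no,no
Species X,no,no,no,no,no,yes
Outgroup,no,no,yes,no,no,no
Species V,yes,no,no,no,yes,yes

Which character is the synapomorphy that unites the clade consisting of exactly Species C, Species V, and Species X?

prehensile tail

Character polarity is set by the outgroup: the derived state is whichever differs from the outgroup's state, so for elongate rostrum the derived state is 'no', and for the remaining characters it is 'yes'.
reduced hind limbs (derived state 'yes') is unique to Species V (autapomorphy; uninformative for grouping).
setae branched: derived state 'yes' in Species L only — an autapomorphy, so it tells us nothing about relationships among taxa.
elongate rostrum (derived state 'no') is shared by Species C, Species D, Species U, Species V, and Species X — a synapomorphy uniting that clade.
sclerotic ring (derived state 'yes') is shared by Species D and Species U — a synapomorphy uniting that clade.
Only Species C and Species V show the derived state 'yes' for book lungs, supporting them as a clade.
Only Species C, Species V, and Species X show the derived state 'yes' for prehensile tail, supporting them as a clade.
Most parsimonious ingroup topology: (Species L,((Species U,Species D),(Species X,(Species C,Species V)))).
The clade {Species C, Species V, Species X} is supported by prehensile tail: its derived state 'yes' occurs in exactly those taxa and in no other taxon (including the outgroup).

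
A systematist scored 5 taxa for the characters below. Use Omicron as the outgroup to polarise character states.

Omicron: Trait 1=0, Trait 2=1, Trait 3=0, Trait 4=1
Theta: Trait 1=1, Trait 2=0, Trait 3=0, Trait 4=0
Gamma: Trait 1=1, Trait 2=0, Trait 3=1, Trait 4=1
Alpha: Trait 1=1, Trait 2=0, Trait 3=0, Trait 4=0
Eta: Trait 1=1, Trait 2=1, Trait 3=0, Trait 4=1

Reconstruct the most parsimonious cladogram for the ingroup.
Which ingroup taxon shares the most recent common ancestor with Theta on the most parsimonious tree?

Character polarity is set by the outgroup: the derived state is whichever differs from the outgroup's state, so for Trait 2, Trait 4 the derived state is '0', and for the remaining characters it is '1'.
All ingroup taxa share the derived state '1' for Trait 1; it defines the ingroup but does not resolve relationships within it.
Only Alpha, Gamma, and Theta show the derived state '0' for Trait 2, supporting them as a clade.
Trait 3: derived state '1' in Gamma only — an autapomorphy, so it tells us nothing about relationships among taxa.
Only Alpha and Theta show the derived state '0' for Trait 4, supporting them as a clade.
Most parsimonious ingroup topology: (((Theta,Alpha),Gamma),Eta).
Theta and Alpha form a cherry on this tree, so they are sister taxa.

Alpha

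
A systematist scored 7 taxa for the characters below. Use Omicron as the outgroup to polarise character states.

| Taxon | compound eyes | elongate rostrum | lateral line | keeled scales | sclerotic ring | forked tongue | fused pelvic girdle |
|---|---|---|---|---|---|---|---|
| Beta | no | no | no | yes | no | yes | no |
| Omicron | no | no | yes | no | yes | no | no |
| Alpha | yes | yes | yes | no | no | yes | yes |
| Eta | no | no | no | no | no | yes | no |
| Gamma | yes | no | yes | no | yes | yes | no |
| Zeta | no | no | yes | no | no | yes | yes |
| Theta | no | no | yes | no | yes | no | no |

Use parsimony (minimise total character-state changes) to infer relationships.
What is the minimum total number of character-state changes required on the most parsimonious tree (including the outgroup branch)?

Character polarity is set by the outgroup: the derived state is whichever differs from the outgroup's state, so for lateral line, sclerotic ring the derived state is 'no', and for the remaining characters it is 'yes'.
compound eyes (state 'yes') occurs in Alpha and Gamma but conflicts with the nesting implied by the other characters — most parsimoniously interpreted as homoplasy.
elongate rostrum (derived state 'yes') is unique to Alpha (autapomorphy; uninformative for grouping).
lateral line (derived state 'no') is shared by Beta and Eta — a synapomorphy uniting that clade.
keeled scales (derived state 'yes') is unique to Beta (autapomorphy; uninformative for grouping).
sclerotic ring (derived state 'no') is shared by Alpha, Beta, Eta, and Zeta — a synapomorphy uniting that clade.
forked tongue (derived state 'yes') is shared by Alpha, Beta, Eta, Gamma, and Zeta — a synapomorphy uniting that clade.
fused pelvic girdle: derived state 'yes' in Alpha and Zeta only — synapomorphy for {Alpha, Zeta}.
Most parsimonious ingroup topology: ((Gamma,((Eta,Beta),(Zeta,Alpha))),Theta).
Changes per character on this tree: compound eyes: 2; elongate rostrum: 1; lateral line: 1; keeled scales: 1; sclerotic ring: 1; forked tongue: 1; fused pelvic girdle: 1.
Total = 8.

8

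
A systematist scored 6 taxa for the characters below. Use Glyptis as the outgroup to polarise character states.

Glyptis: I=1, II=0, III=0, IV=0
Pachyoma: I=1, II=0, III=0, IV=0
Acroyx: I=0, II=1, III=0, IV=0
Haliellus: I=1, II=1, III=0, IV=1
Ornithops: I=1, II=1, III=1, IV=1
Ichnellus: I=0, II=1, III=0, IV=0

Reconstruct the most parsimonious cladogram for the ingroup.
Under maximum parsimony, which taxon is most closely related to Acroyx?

Ichnellus

Character polarity is set by the outgroup: the derived state is whichever differs from the outgroup's state, so for I the derived state is '0', and for the remaining characters it is '1'.
I (derived state '0') is shared by Acroyx and Ichnellus — a synapomorphy uniting that clade.
II (derived state '1') is shared by Acroyx, Haliellus, Ichnellus, and Ornithops — a synapomorphy uniting that clade.
III (derived state '1') is unique to Ornithops (autapomorphy; uninformative for grouping).
IV (derived state '1') is shared by Haliellus and Ornithops — a synapomorphy uniting that clade.
Most parsimonious ingroup topology: (Pachyoma,((Acroyx,Ichnellus),(Haliellus,Ornithops))).
Acroyx and Ichnellus form a cherry on this tree, so they are sister taxa.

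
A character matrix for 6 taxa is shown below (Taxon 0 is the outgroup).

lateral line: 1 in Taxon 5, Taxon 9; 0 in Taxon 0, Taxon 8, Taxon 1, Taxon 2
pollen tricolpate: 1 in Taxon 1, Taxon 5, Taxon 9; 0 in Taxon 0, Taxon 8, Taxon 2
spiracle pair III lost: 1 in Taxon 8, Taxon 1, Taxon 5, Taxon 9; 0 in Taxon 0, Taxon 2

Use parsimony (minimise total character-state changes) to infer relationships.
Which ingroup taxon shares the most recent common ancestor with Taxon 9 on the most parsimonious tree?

The outgroup has state '0' for every character, so '1' is the derived state throughout.
lateral line (derived state '1') is shared by Taxon 5 and Taxon 9 — a synapomorphy uniting that clade.
pollen tricolpate: derived state '1' in Taxon 1, Taxon 5, and Taxon 9 only — synapomorphy for {Taxon 1, Taxon 5, Taxon 9}.
spiracle pair III lost: derived state '1' in Taxon 1, Taxon 5, Taxon 8, and Taxon 9 only — synapomorphy for {Taxon 1, Taxon 5, Taxon 8, Taxon 9}.
Most parsimonious ingroup topology: ((Taxon 8,(Taxon 1,(Taxon 5,Taxon 9))),Taxon 2).
Taxon 9 and Taxon 5 form a cherry on this tree, so they are sister taxa.

Taxon 5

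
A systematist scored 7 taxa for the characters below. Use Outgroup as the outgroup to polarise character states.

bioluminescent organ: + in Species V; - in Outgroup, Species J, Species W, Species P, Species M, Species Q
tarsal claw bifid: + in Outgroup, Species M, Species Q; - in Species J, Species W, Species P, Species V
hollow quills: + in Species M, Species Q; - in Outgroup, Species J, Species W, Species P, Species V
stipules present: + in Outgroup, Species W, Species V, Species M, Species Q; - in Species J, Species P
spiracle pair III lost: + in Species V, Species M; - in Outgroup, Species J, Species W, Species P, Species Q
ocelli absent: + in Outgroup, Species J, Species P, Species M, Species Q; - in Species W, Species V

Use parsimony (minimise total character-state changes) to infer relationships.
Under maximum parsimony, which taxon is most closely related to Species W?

Character polarity is set by the outgroup: the derived state is whichever differs from the outgroup's state, so for tarsal claw bifid, stipules present, ocelli absent the derived state is '-', and for the remaining characters it is '+'.
bioluminescent organ: derived state '+' in Species V only — an autapomorphy, so it tells us nothing about relationships among taxa.
tarsal claw bifid: derived state '-' in Species J, Species P, Species V, and Species W only — synapomorphy for {Species J, Species P, Species V, Species W}.
Only Species M and Species Q show the derived state '+' for hollow quills, supporting them as a clade.
Only Species J and Species P show the derived state '-' for stipules present, supporting them as a clade.
spiracle pair III lost groups Species M and Species V, which is incompatible with the clades supported by the remaining characters; treating it as convergent (homoplasy) costs fewer steps than any alternative tree.
ocelli absent: derived state '-' in Species V and Species W only — synapomorphy for {Species V, Species W}.
Most parsimonious ingroup topology: (((Species J,Species P),(Species W,Species V)),(Species M,Species Q)).
Species W and Species V form a cherry on this tree, so they are sister taxa.

Species V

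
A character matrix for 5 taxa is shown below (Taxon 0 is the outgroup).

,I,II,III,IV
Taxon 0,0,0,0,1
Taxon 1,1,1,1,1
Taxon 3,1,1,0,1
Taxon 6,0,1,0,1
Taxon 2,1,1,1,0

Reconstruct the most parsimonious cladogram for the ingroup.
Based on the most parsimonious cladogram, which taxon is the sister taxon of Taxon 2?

Taxon 1

Character polarity is set by the outgroup: the derived state is whichever differs from the outgroup's state, so for IV the derived state is '0', and for the remaining characters it is '1'.
I: derived state '1' in Taxon 1, Taxon 2, and Taxon 3 only — synapomorphy for {Taxon 1, Taxon 2, Taxon 3}.
All ingroup taxa share the derived state '1' for II; it defines the ingroup but does not resolve relationships within it.
Only Taxon 1 and Taxon 2 show the derived state '1' for III, supporting them as a clade.
IV: derived state '0' in Taxon 2 only — an autapomorphy, so it tells us nothing about relationships among taxa.
Most parsimonious ingroup topology: (((Taxon 1,Taxon 2),Taxon 3),Taxon 6).
Taxon 2 and Taxon 1 form a cherry on this tree, so they are sister taxa.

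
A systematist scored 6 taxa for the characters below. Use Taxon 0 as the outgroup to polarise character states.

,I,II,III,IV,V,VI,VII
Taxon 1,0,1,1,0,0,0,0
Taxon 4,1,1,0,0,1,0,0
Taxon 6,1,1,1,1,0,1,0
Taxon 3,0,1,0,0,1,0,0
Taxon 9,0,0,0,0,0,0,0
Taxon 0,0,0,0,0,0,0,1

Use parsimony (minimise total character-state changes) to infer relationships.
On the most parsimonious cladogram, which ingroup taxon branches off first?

Character polarity is set by the outgroup: the derived state is whichever differs from the outgroup's state, so for VII the derived state is '0', and for the remaining characters it is '1'.
I groups Taxon 4 and Taxon 6, which is incompatible with the clades supported by the remaining characters; treating it as convergent (homoplasy) costs fewer steps than any alternative tree.
II: derived state '1' in Taxon 1, Taxon 3, Taxon 4, and Taxon 6 only — synapomorphy for {Taxon 1, Taxon 3, Taxon 4, Taxon 6}.
III: derived state '1' in Taxon 1 and Taxon 6 only — synapomorphy for {Taxon 1, Taxon 6}.
IV: derived state '1' in Taxon 6 only — an autapomorphy, so it tells us nothing about relationships among taxa.
V (derived state '1') is shared by Taxon 3 and Taxon 4 — a synapomorphy uniting that clade.
VI: derived state '1' in Taxon 6 only — an autapomorphy, so it tells us nothing about relationships among taxa.
All ingroup taxa share the derived state '0' for VII; it defines the ingroup but does not resolve relationships within it.
Most parsimonious ingroup topology: (((Taxon 1,Taxon 6),(Taxon 4,Taxon 3)),Taxon 9).
Taxon 9 is sister to the clade containing all other ingroup taxa, so it is the earliest-diverging (most basal) ingroup lineage.

Taxon 9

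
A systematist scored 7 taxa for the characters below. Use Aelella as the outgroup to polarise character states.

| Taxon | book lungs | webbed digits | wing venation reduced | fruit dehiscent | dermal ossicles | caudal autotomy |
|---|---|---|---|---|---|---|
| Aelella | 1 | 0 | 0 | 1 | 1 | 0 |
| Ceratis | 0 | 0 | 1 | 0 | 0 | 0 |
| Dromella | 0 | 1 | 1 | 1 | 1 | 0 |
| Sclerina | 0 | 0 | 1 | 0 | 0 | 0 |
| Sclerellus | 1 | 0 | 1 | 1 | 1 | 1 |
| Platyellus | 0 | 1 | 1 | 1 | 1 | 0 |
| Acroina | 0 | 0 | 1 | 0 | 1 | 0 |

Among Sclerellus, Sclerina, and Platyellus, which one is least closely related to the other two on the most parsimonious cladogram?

Sclerellus

Character polarity is set by the outgroup: the derived state is whichever differs from the outgroup's state, so for book lungs, fruit dehiscent, dermal ossicles the derived state is '0', and for the remaining characters it is '1'.
book lungs (derived state '0') is shared by Acroina, Ceratis, Dromella, Platyellus, and Sclerina — a synapomorphy uniting that clade.
webbed digits: derived state '1' in Dromella and Platyellus only — synapomorphy for {Dromella, Platyellus}.
wing venation reduced (derived state '1') is shared by all ingroup taxa — unites the whole ingroup.
fruit dehiscent (derived state '0') is shared by Acroina, Ceratis, and Sclerina — a synapomorphy uniting that clade.
dermal ossicles (derived state '0') is shared by Ceratis and Sclerina — a synapomorphy uniting that clade.
caudal autotomy (derived state '1') is unique to Sclerellus (autapomorphy; uninformative for grouping).
Most parsimonious ingroup topology: ((((Ceratis,Sclerina),Acroina),(Dromella,Platyellus)),Sclerellus).
Sclerina and Platyellus share a more recent common ancestor with each other than either does with Sclerellus, so Sclerellus is the least closely related of the three.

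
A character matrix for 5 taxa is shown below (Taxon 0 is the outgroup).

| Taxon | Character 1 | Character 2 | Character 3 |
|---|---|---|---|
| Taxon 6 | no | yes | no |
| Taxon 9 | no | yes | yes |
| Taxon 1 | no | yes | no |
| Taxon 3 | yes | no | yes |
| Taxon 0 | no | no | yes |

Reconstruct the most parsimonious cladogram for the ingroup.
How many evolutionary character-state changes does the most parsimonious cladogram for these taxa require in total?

Character polarity is set by the outgroup: the derived state is whichever differs from the outgroup's state, so for Character 3 the derived state is 'no', and for the remaining characters it is 'yes'.
Character 1: derived state 'yes' in Taxon 3 only — an autapomorphy, so it tells us nothing about relationships among taxa.
Character 2: derived state 'yes' in Taxon 1, Taxon 6, and Taxon 9 only — synapomorphy for {Taxon 1, Taxon 6, Taxon 9}.
Only Taxon 1 and Taxon 6 show the derived state 'no' for Character 3, supporting them as a clade.
Most parsimonious ingroup topology: (Taxon 3,(Taxon 9,(Taxon 6,Taxon 1))).
Changes per character on this tree: Character 1: 1; Character 2: 1; Character 3: 1.
Total = 3.

3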